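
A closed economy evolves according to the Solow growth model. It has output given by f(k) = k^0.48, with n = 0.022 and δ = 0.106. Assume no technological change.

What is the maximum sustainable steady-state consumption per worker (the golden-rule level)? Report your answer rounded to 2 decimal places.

c_gold ≈ 1.76

At the golden rule, f'(k) = n + δ, so α·k^(α−1) = n + δ and k_gold = (α/(n + δ))^(1/(1−α)).
k_gold = (0.48/0.128)^(1/0.52) = 3.7500^1.9231 ≈ 12.7034
c_gold = f(k_gold) − (n + δ)·k_gold = 3.3875 − 0.128×12.7034 ≈ 1.7615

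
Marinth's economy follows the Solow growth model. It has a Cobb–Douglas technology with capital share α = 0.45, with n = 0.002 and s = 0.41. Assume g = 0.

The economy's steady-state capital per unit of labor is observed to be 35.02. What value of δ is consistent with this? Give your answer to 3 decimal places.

In steady state, investment equals break-even investment: s·k^α = (n + δ)·k.
So s / (n + δ) = (k*)^(1−α) = 35.02^0.55 = 7.0693.
Therefore n + δ = s / 7.0693 = 0.41 / 7.0693 = 0.0580, so δ = 0.0580 − 0.002 = 0.0560.

δ ≈ 0.056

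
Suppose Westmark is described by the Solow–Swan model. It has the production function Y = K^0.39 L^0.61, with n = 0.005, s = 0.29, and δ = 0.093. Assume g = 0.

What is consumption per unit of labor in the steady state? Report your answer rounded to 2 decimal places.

Steady state requires s·f(k) = (n + δ)·k, i.e. s·k^α = (n + δ)·k.
Rearranging, k^(1−α) = s / (n + δ).
k^0.61 = 0.29 / (0.005 + 0.093) = 0.29 / 0.098 = 2.9592
k* = 2.9592^(1/0.61) ≈ 5.9213
y* = (k*)^α = 5.9213^0.39 ≈ 2.0010
c* = (1 − s)·y* = (1 − 0.29) × 2.0010 ≈ 1.4207

c* ≈ 1.42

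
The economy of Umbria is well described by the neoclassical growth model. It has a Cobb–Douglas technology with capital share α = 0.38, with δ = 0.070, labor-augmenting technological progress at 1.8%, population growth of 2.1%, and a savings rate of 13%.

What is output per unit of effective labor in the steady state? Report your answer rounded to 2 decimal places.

In steady state, investment equals break-even investment: s·k^α = (n + g + δ)·k.
Dividing both sides by k: k^(1−α) = s / (n + g + δ).
k^0.62 = 0.13 / (0.021 + 0.018 + 0.070) = 0.13 / 0.109 = 1.1927
k* = 1.1927^(1/0.62) ≈ 1.3287
y* = (k*)^α = 1.3287^0.38 ≈ 1.1140

y* ≈ 1.11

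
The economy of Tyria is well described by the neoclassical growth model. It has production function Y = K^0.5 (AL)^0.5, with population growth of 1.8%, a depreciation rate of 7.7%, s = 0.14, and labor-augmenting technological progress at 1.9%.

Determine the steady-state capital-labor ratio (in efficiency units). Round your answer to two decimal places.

k* ≈ 1.51

At the steady state, Δk = 0, so s·k^α = (n + g + δ)·k.
Rearranging, k^(1−α) = s / (n + g + δ).
k^0.5 = 0.14 / (0.018 + 0.019 + 0.077) = 0.14 / 0.114 = 1.2281
k* = 1.2281^(1/0.5) ≈ 1.5082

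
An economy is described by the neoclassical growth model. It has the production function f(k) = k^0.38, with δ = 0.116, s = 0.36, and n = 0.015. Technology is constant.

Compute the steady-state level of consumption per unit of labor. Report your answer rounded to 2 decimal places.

c* = 1.19

At the steady state, Δk = 0, so s·k^α = (n + δ)·k.
Dividing both sides by k: k^(1−α) = s / (n + δ).
k^0.62 = 0.36 / (0.015 + 0.116) = 0.36 / 0.131 = 2.7481
k* = 2.7481^(1/0.62) ≈ 5.1064
y* = (k*)^α = 5.1064^0.38 ≈ 1.8582
c* = (1 − s)·y* = (1 − 0.36) × 1.8582 ≈ 1.1892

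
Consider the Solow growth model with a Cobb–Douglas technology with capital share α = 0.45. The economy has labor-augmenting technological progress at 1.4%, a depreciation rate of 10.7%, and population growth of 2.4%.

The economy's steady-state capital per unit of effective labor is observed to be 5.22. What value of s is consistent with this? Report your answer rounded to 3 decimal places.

s ≈ 0.360

At the steady state, Δk = 0, so s·k^α = (n + g + δ)·k.
So s / (n + g + δ) = (k*)^(1−α) = 5.22^0.55 = 2.4815.
Therefore s = 2.4815 × (n + g + δ) = 2.4815 × 0.145 = 0.3598.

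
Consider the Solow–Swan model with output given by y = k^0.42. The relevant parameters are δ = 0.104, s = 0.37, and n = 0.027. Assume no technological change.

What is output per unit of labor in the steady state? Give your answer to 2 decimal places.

y* ≈ 2.12

At the steady state, Δk = 0, so s·k^α = (n + δ)·k.
Rearranging, k^(1−α) = s / (n + δ).
k^0.58 = 0.37 / (0.027 + 0.104) = 0.37 / 0.131 = 2.8244
k* = 2.8244^(1/0.58) ≈ 5.9904
y* = (k*)^α = 5.9904^0.42 ≈ 2.1210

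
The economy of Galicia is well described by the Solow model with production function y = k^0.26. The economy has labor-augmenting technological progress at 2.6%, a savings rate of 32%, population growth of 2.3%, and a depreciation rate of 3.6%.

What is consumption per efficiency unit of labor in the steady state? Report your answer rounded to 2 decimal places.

c* = 1.08

In steady state, investment equals break-even investment: s·k^α = (n + g + δ)·k.
Dividing both sides by k: k^(1−α) = s / (n + g + δ).
k^0.74 = 0.32 / (0.023 + 0.026 + 0.036) = 0.32 / 0.085 = 3.7647
k* = 3.7647^(1/0.74) ≈ 5.9981
y* = (k*)^α = 5.9981^0.26 ≈ 1.5932
c* = (1 − s)·y* = (1 − 0.32) × 1.5932 ≈ 1.0834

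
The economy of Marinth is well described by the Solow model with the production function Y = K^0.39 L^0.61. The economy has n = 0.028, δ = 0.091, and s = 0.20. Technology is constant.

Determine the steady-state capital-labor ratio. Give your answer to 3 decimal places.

k* ≈ 2.342

At the steady state, Δk = 0, so s·k^α = (n + δ)·k.
Dividing both sides by k: k^(1−α) = s / (n + δ).
k^0.61 = 0.20 / (0.028 + 0.091) = 0.20 / 0.119 = 1.6807
k* = 1.6807^(1/0.61) ≈ 2.3424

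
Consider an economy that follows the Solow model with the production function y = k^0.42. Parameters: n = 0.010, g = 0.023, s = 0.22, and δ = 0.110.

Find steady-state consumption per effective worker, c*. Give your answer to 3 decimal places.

At the steady state, Δk = 0, so s·k^α = (n + g + δ)·k.
Rearranging, k^(1−α) = s / (n + g + δ).
k^0.58 = 0.22 / (0.010 + 0.023 + 0.110) = 0.22 / 0.143 = 1.5385
k* = 1.5385^(1/0.58) ≈ 2.1018
y* = (k*)^α = 2.1018^0.42 ≈ 1.3661
c* = (1 − s)·y* = (1 − 0.22) × 1.3661 ≈ 1.0656

c* = 1.066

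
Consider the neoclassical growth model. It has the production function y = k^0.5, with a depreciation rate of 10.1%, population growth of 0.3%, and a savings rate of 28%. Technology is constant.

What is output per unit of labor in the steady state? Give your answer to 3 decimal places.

In steady state, investment equals break-even investment: s·k^α = (n + δ)·k.
Dividing both sides by k: k^(1−α) = s / (n + δ).
k^0.5 = 0.28 / (0.003 + 0.101) = 0.28 / 0.104 = 2.6923
k* = 2.6923^(1/0.5) ≈ 7.2485
y* = (k*)^α = 7.2485^0.5 ≈ 2.6923

y* = 2.692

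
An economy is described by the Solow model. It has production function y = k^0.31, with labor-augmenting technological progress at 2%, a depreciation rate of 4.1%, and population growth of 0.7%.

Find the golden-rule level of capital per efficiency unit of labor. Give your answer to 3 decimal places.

The golden rule sets f'(k) = n + g + δ, i.e. α·k^(α−1) = n + g + δ.
So k^(1−α) = α / (n + g + δ) = 0.31 / 0.068 = 4.5588.
k_gold = 4.5588^(1/0.69) ≈ 9.0127

k_gold ≈ 9.013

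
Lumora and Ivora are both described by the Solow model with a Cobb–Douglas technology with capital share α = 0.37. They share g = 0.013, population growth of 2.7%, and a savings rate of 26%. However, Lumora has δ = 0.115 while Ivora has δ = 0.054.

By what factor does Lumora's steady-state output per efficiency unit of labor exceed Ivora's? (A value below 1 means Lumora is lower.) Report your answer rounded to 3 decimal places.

y*_L / y*_I ≈ 0.745

Steady-state y* = [s/(n + g + δ)]^(α/(1−α)), so the ratio is [ (s_L/(n + g + δ)_L) / (s_I/(n + g + δ)_I) ]^0.5873.
s_L/(n + g + δ)_L = 0.26/0.155 = 1.6774; s_I/(n + g + δ)_I = 0.26/0.094 = 2.7660.
Ratio = (1.6774/2.7660)^0.5873 = 0.6064^0.5873 ≈ 0.7454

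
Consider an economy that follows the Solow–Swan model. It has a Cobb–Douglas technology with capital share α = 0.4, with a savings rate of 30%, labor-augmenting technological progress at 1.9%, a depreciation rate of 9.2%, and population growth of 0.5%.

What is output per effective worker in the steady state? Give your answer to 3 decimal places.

y* = 1.884

In steady state, investment equals break-even investment: s·k^α = (n + g + δ)·k.
Rearranging, k^(1−α) = s / (n + g + δ).
k^0.6 = 0.30 / (0.005 + 0.019 + 0.092) = 0.30 / 0.116 = 2.5862
k* = 2.5862^(1/0.6) ≈ 4.8727
y* = (k*)^α = 4.8727^0.4 ≈ 1.8841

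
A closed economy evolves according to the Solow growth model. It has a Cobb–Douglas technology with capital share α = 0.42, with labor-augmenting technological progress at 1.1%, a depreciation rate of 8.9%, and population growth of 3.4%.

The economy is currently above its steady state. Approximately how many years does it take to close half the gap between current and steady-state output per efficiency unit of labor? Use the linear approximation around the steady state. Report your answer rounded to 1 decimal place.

Near the steady state the convergence rate is λ = (1 − α)(n + g + δ).
λ = (1 − 0.42) × 0.134 = 0.58 × 0.134 = 0.07772
Half-life = ln 2 / λ = 0.6931 / 0.07772 ≈ 8.92 years

about 8.9 years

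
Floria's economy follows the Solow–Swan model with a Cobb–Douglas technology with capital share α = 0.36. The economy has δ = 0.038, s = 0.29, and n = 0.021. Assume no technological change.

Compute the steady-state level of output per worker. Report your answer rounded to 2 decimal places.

In steady state, investment equals break-even investment: s·k^α = (n + δ)·k.
Rearranging, k^(1−α) = s / (n + δ).
k^0.64 = 0.29 / (0.021 + 0.038) = 0.29 / 0.059 = 4.9153
k* = 4.9153^(1/0.64) ≈ 12.0378
y* = (k*)^α = 12.0378^0.36 ≈ 2.4490

y* ≈ 2.45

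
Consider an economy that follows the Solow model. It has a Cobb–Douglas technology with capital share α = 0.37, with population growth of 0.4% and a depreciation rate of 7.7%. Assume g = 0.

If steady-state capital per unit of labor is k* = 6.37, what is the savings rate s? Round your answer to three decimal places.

In steady state, investment equals break-even investment: s·k^α = (n + δ)·k.
So s / (n + δ) = (k*)^(1−α) = 6.37^0.63 = 3.2108.
Therefore s = 3.2108 × (n + δ) = 3.2108 × 0.081 = 0.2601.

s ≈ 0.260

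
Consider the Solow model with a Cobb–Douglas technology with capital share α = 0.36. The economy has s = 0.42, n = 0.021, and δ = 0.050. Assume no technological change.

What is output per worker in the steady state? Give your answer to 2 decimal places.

y* ≈ 2.72

At the steady state, Δk = 0, so s·k^α = (n + δ)·k.
Dividing both sides by k: k^(1−α) = s / (n + δ).
k^0.64 = 0.42 / (0.021 + 0.050) = 0.42 / 0.071 = 5.9155
k* = 5.9155^(1/0.64) ≈ 16.0782
y* = (k*)^α = 16.0782^0.36 ≈ 2.7180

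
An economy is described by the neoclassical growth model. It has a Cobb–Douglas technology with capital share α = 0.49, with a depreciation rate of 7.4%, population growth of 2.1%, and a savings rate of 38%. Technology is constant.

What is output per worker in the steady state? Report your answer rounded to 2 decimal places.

y* ≈ 3.79

Steady state requires s·f(k) = (n + δ)·k, i.e. s·k^α = (n + δ)·k.
Rearranging, k^(1−α) = s / (n + δ).
k^0.51 = 0.38 / (0.021 + 0.074) = 0.38 / 0.095 = 4.0000
k* = 4.0000^(1/0.51) ≈ 15.1534
y* = (k*)^α = 15.1534^0.49 ≈ 3.7883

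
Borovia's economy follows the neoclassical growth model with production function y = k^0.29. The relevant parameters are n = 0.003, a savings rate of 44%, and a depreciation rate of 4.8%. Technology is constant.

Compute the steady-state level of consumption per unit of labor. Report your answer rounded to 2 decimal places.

c* ≈ 1.35

In steady state, investment equals break-even investment: s·k^α = (n + δ)·k.
Rearranging, k^(1−α) = s / (n + δ).
k^0.71 = 0.44 / (0.003 + 0.048) = 0.44 / 0.051 = 8.6275
k* = 8.6275^(1/0.71) ≈ 20.8040
y* = (k*)^α = 20.8040^0.29 ≈ 2.4114
c* = (1 − s)·y* = (1 − 0.44) × 2.4114 ≈ 1.3504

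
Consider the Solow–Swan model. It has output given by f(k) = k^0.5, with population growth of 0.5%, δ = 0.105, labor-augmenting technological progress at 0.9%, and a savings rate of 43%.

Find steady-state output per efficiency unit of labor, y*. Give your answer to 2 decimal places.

y* ≈ 3.61

In steady state, investment equals break-even investment: s·k^α = (n + g + δ)·k.
Rearranging, k^(1−α) = s / (n + g + δ).
k^0.5 = 0.43 / (0.005 + 0.009 + 0.105) = 0.43 / 0.119 = 3.6134
k* = 3.6134^(1/0.5) ≈ 13.0567
y* = (k*)^α = 13.0567^0.5 ≈ 3.6134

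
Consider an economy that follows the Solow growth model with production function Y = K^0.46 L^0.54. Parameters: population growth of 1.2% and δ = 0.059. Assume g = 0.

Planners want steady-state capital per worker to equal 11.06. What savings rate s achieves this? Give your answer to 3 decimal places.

At the steady state, Δk = 0, so s·k^α = (n + δ)·k.
So s / (n + δ) = (k*)^(1−α) = 11.06^0.54 = 3.6612.
Therefore s = 3.6612 × (n + δ) = 3.6612 × 0.071 = 0.2599.

s ≈ 0.260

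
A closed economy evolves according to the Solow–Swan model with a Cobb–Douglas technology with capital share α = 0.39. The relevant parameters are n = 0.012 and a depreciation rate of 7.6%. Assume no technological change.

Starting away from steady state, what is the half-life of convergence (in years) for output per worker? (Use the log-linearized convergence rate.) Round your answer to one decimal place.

Near the steady state the convergence rate is λ = (1 − α)(n + δ).
λ = (1 − 0.39) × 0.088 = 0.61 × 0.088 = 0.05368
Half-life = ln 2 / λ = 0.6931 / 0.05368 ≈ 12.91 years

about 12.9 years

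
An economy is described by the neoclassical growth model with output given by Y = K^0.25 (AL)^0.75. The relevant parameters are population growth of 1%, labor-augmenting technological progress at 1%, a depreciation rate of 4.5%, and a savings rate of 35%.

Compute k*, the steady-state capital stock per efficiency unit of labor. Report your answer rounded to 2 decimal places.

k* ≈ 9.44

At the steady state, Δk = 0, so s·k^α = (n + g + δ)·k.
Rearranging, k^(1−α) = s / (n + g + δ).
k^0.75 = 0.35 / (0.010 + 0.010 + 0.045) = 0.35 / 0.065 = 5.3846
k* = 5.3846^(1/0.75) ≈ 9.4378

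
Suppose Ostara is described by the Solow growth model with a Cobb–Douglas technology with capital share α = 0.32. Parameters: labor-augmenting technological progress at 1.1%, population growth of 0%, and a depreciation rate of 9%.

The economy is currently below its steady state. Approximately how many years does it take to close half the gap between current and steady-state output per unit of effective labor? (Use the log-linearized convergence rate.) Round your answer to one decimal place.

t_½ ≈ 10.1 years

Near the steady state the convergence rate is λ = (1 − α)(n + g + δ).
λ = (1 − 0.32) × 0.101 = 0.68 × 0.101 = 0.06868
Half-life = ln 2 / λ = 0.6931 / 0.06868 ≈ 10.09 years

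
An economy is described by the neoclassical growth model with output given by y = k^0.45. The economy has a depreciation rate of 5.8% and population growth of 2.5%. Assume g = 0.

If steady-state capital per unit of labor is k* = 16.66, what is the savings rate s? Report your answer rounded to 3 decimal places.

s ≈ 0.390

At the steady state, Δk = 0, so s·k^α = (n + δ)·k.
So s / (n + δ) = (k*)^(1−α) = 16.66^0.55 = 4.6981.
Therefore s = 4.6981 × (n + δ) = 4.6981 × 0.083 = 0.3899.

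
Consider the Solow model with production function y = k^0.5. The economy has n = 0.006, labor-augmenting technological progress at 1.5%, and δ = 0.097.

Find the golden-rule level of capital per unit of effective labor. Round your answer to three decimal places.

k_gold ≈ 17.955

The golden rule sets f'(k) = n + g + δ, i.e. α·k^(α−1) = n + g + δ.
So k^(1−α) = α / (n + g + δ) = 0.5 / 0.118 = 4.2373.
k_gold = 4.2373^(1/0.5) ≈ 17.9547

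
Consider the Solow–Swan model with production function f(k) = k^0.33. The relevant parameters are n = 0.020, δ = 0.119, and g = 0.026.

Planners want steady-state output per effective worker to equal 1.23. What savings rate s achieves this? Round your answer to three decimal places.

In steady state, investment equals break-even investment: s·k^α = (n + g + δ)·k.
Since y* = [s/(n + g + δ)]^(α/(1−α)), we have s/(n + g + δ) = (y*)^((1−α)/α) = 1.23^2.0303 = 1.5224.
Therefore s = 1.5224 × (n + g + δ) = 1.5224 × 0.165 = 0.2512.

s ≈ 0.251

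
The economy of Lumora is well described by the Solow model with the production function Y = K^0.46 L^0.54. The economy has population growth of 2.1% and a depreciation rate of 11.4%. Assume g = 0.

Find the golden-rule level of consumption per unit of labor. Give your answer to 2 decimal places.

c_gold ≈ 1.53

At the golden rule, f'(k) = n + δ, so α·k^(α−1) = n + δ and k_gold = (α/(n + δ))^(1/(1−α)).
k_gold = (0.46/0.135)^(1/0.54) = 3.4074^1.8519 ≈ 9.6827
c_gold = f(k_gold) − (n + δ)·k_gold = 2.8416 − 0.135×9.6827 ≈ 1.5344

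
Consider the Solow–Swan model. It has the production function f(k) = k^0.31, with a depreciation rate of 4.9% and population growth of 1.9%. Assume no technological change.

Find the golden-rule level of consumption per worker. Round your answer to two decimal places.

c_gold ≈ 1.36

At the golden rule, f'(k) = n + δ, so α·k^(α−1) = n + δ and k_gold = (α/(n + δ))^(1/(1−α)).
k_gold = (0.31/0.068)^(1/0.69) = 4.5588^1.4493 ≈ 9.0131
c_gold = f(k_gold) − (n + δ)·k_gold = 1.9770 − 0.068×9.0131 ≈ 1.3641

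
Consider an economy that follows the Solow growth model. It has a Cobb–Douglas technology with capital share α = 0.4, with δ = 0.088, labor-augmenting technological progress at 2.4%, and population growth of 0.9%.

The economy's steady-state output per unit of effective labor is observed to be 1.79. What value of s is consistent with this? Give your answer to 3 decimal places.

Steady state requires s·f(k) = (n + g + δ)·k, i.e. s·k^α = (n + g + δ)·k.
Since y* = [s/(n + g + δ)]^(α/(1−α)), we have s/(n + g + δ) = (y*)^((1−α)/α) = 1.79^1.5 = 2.3949.
Therefore s = 2.3949 × (n + g + δ) = 2.3949 × 0.121 = 0.2898.

s ≈ 0.290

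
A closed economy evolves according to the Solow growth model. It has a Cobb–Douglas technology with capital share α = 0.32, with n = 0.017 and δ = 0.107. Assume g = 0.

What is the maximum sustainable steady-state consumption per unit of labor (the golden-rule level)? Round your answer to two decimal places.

At the golden rule, f'(k) = n + δ, so α·k^(α−1) = n + δ and k_gold = (α/(n + δ))^(1/(1−α)).
k_gold = (0.32/0.124)^(1/0.68) = 2.5806^1.4706 ≈ 4.0316
c_gold = f(k_gold) − (n + δ)·k_gold = 1.5623 − 0.124×4.0316 ≈ 1.0624

c_gold ≈ 1.06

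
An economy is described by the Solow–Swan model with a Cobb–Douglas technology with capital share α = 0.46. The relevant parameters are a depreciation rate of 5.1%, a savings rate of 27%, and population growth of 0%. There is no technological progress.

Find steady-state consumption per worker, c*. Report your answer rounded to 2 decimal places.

At the steady state, Δk = 0, so s·k^α = (n + δ)·k.
Rearranging, k^(1−α) = s / (n + δ).
k^0.54 = 0.27 / (0.000 + 0.051) = 0.27 / 0.051 = 5.2941
k* = 5.2941^(1/0.54) ≈ 21.8955
y* = (k*)^α = 21.8955^0.46 ≈ 4.1358
c* = (1 − s)·y* = (1 − 0.27) × 4.1358 ≈ 3.0191

c* ≈ 3.02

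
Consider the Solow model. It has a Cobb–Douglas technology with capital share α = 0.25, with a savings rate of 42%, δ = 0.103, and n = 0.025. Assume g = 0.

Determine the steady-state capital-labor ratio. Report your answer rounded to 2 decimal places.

k* ≈ 4.88

Steady state requires s·f(k) = (n + δ)·k, i.e. s·k^α = (n + δ)·k.
Rearranging, k^(1−α) = s / (n + δ).
k^0.75 = 0.42 / (0.025 + 0.103) = 0.42 / 0.128 = 3.2813
k* = 3.2813^(1/0.75) ≈ 4.8760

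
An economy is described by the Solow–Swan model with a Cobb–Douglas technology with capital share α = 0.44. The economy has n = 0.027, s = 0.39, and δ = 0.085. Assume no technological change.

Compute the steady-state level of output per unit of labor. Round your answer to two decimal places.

y* ≈ 2.67

Steady state requires s·f(k) = (n + δ)·k, i.e. s·k^α = (n + δ)·k.
Dividing both sides by k: k^(1−α) = s / (n + δ).
k^0.56 = 0.39 / (0.027 + 0.085) = 0.39 / 0.112 = 3.4821
k* = 3.4821^(1/0.56) ≈ 9.2805
y* = (k*)^α = 9.2805^0.44 ≈ 2.6652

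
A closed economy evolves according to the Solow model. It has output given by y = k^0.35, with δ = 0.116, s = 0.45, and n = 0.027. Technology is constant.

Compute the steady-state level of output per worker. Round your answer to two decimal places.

In steady state, investment equals break-even investment: s·k^α = (n + δ)·k.
Rearranging, k^(1−α) = s / (n + δ).
k^0.65 = 0.45 / (0.027 + 0.116) = 0.45 / 0.143 = 3.1469
k* = 3.1469^(1/0.65) ≈ 5.8341
y* = (k*)^α = 5.8341^0.35 ≈ 1.8539

y* ≈ 1.85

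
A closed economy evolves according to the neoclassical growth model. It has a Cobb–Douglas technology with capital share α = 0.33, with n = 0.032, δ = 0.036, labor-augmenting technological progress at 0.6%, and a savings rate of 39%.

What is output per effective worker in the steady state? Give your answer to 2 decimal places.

In steady state, investment equals break-even investment: s·k^α = (n + g + δ)·k.
Dividing both sides by k: k^(1−α) = s / (n + g + δ).
k^0.67 = 0.39 / (0.032 + 0.006 + 0.036) = 0.39 / 0.074 = 5.2703
k* = 5.2703^(1/0.67) ≈ 11.9500
y* = (k*)^α = 11.9500^0.33 ≈ 2.2674

y* = 2.27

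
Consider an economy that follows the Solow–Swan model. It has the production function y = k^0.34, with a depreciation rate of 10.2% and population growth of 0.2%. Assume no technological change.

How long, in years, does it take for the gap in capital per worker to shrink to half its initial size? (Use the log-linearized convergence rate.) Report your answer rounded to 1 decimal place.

t_½ ≈ 10.1 years

Near the steady state the convergence rate is λ = (1 − α)(n + δ).
λ = (1 − 0.34) × 0.104 = 0.66 × 0.104 = 0.06864
Half-life = ln 2 / λ = 0.6931 / 0.06864 ≈ 10.10 years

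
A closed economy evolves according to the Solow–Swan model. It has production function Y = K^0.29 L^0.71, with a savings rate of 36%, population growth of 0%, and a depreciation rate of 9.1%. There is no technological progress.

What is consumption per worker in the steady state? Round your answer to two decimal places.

c* = 1.12

In steady state, investment equals break-even investment: s·k^α = (n + δ)·k.
Rearranging, k^(1−α) = s / (n + δ).
k^0.71 = 0.36 / (0.000 + 0.091) = 0.36 / 0.091 = 3.9560
k* = 3.9560^(1/0.71) ≈ 6.9375
y* = (k*)^α = 6.9375^0.29 ≈ 1.7537
c* = (1 − s)·y* = (1 − 0.36) × 1.7537 ≈ 1.1224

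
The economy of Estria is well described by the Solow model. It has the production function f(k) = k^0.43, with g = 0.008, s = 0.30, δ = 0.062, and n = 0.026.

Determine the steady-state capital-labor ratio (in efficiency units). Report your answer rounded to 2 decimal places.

k* ≈ 7.38

Steady state requires s·f(k) = (n + g + δ)·k, i.e. s·k^α = (n + g + δ)·k.
Dividing both sides by k: k^(1−α) = s / (n + g + δ).
k^0.57 = 0.30 / (0.026 + 0.008 + 0.062) = 0.30 / 0.096 = 3.1250
k* = 3.1250^(1/0.57) ≈ 7.3817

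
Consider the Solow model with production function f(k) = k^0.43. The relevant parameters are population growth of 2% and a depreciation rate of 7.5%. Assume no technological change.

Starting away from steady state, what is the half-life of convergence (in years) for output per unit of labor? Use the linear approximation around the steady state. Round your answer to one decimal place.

half-life ≈ 12.8 years

Near the steady state the convergence rate is λ = (1 − α)(n + δ).
λ = (1 − 0.43) × 0.095 = 0.57 × 0.095 = 0.05415
Half-life = ln 2 / λ = 0.6931 / 0.05415 ≈ 12.80 years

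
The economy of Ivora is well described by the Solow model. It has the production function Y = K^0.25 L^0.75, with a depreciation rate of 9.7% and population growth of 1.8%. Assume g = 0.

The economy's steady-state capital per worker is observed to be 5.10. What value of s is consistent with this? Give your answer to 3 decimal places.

In steady state, investment equals break-even investment: s·k^α = (n + δ)·k.
So s / (n + δ) = (k*)^(1−α) = 5.10^0.75 = 3.3937.
Therefore s = 3.3937 × (n + δ) = 3.3937 × 0.115 = 0.3903.

s ≈ 0.390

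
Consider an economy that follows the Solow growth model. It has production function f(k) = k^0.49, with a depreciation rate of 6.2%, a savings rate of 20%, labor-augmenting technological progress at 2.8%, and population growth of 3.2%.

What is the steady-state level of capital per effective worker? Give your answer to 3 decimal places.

Steady state requires s·f(k) = (n + g + δ)·k, i.e. s·k^α = (n + g + δ)·k.
Dividing both sides by k: k^(1−α) = s / (n + g + δ).
k^0.51 = 0.20 / (0.032 + 0.028 + 0.062) = 0.20 / 0.122 = 1.6393
k* = 1.6393^(1/0.51) ≈ 2.6357

k* ≈ 2.636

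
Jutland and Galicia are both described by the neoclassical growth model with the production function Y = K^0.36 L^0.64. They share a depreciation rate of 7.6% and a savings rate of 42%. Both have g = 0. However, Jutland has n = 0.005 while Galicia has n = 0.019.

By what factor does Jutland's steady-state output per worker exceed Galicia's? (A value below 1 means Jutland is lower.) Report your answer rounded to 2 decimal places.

ratio ≈ 1.09

Steady-state y* = [s/(n + δ)]^(α/(1−α)), so the ratio is [ (s_J/(n + δ)_J) / (s_G/(n + δ)_G) ]^0.5625.
s_J/(n + δ)_J = 0.42/0.081 = 5.1852; s_G/(n + δ)_G = 0.42/0.095 = 4.4211.
Ratio = (5.1852/4.4211)^0.5625 = 1.1728^0.5625 ≈ 1.0938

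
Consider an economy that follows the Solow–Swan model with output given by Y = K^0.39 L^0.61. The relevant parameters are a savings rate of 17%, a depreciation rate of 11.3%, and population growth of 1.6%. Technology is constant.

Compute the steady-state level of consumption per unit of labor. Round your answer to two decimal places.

c* ≈ 0.99

In steady state, investment equals break-even investment: s·k^α = (n + δ)·k.
Dividing both sides by k: k^(1−α) = s / (n + δ).
k^0.61 = 0.17 / (0.016 + 0.113) = 0.17 / 0.129 = 1.3178
k* = 1.3178^(1/0.61) ≈ 1.5721
y* = (k*)^α = 1.5721^0.39 ≈ 1.1930
c* = (1 − s)·y* = (1 − 0.17) × 1.1930 ≈ 0.9902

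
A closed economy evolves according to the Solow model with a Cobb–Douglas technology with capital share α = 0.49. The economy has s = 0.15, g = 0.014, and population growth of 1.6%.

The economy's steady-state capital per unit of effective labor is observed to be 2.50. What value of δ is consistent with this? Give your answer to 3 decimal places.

δ ≈ 0.064

In steady state, investment equals break-even investment: s·k^α = (n + g + δ)·k.
So s / (n + g + δ) = (k*)^(1−α) = 2.50^0.51 = 1.5957.
Therefore n + g + δ = s / 1.5957 = 0.15 / 1.5957 = 0.0940, so δ = 0.0940 − 0.030 = 0.0640.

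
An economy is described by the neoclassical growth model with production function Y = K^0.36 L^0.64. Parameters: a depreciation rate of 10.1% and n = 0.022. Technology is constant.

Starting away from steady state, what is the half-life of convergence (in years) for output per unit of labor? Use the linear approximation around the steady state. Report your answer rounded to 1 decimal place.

Near the steady state the convergence rate is λ = (1 − α)(n + δ).
λ = (1 − 0.36) × 0.123 = 0.64 × 0.123 = 0.07872
Half-life = ln 2 / λ = 0.6931 / 0.07872 ≈ 8.80 years

t_½ ≈ 8.8 years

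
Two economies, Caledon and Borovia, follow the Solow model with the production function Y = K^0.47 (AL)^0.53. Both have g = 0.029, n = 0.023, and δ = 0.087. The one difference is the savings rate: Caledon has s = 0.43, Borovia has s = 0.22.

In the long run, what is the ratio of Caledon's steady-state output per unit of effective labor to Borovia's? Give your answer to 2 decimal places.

Steady-state y* = [s/(n + g + δ)]^(α/(1−α)), so the ratio is [ (s_C/(n + g + δ)_C) / (s_B/(n + g + δ)_B) ]^0.8868.
s_C/(n + g + δ)_C = 0.43/0.139 = 3.0935; s_B/(n + g + δ)_B = 0.22/0.139 = 1.5827.
Ratio = (3.0935/1.5827)^0.8868 = 1.9546^0.8868 ≈ 1.8118

y*_C / y*_B ≈ 1.81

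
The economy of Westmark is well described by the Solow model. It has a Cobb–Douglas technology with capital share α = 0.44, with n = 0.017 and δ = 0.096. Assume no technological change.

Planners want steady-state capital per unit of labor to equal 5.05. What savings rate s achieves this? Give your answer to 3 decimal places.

Steady state requires s·f(k) = (n + δ)·k, i.e. s·k^α = (n + δ)·k.
So s / (n + δ) = (k*)^(1−α) = 5.05^0.56 = 2.4765.
Therefore s = 2.4765 × (n + δ) = 2.4765 × 0.113 = 0.2798.

s ≈ 0.280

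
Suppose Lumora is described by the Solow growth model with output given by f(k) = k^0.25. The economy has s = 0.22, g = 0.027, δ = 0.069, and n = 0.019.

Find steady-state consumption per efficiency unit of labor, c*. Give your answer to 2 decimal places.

Steady state requires s·f(k) = (n + g + δ)·k, i.e. s·k^α = (n + g + δ)·k.
Dividing both sides by k: k^(1−α) = s / (n + g + δ).
k^0.75 = 0.22 / (0.019 + 0.027 + 0.069) = 0.22 / 0.115 = 1.9130
k* = 1.9130^(1/0.75) ≈ 2.3748
y* = (k*)^α = 2.3748^0.25 ≈ 1.2414
c* = (1 − s)·y* = (1 − 0.22) × 1.2414 ≈ 0.9683

c* ≈ 0.97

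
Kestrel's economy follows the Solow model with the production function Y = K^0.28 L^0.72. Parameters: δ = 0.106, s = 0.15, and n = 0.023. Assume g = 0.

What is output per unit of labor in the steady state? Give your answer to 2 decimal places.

Steady state requires s·f(k) = (n + δ)·k, i.e. s·k^α = (n + δ)·k.
Dividing both sides by k: k^(1−α) = s / (n + δ).
k^0.72 = 0.15 / (0.023 + 0.106) = 0.15 / 0.129 = 1.1628
k* = 1.1628^(1/0.72) ≈ 1.2330
y* = (k*)^α = 1.2330^0.28 ≈ 1.0604

y* = 1.06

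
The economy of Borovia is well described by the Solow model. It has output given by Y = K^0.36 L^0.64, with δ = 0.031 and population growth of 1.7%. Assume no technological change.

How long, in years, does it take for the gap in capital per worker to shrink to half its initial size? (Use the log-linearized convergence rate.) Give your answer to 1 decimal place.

about 22.6 years

Near the steady state the convergence rate is λ = (1 − α)(n + δ).
λ = (1 − 0.36) × 0.048 = 0.64 × 0.048 = 0.03072
Half-life = ln 2 / λ = 0.6931 / 0.03072 ≈ 22.56 years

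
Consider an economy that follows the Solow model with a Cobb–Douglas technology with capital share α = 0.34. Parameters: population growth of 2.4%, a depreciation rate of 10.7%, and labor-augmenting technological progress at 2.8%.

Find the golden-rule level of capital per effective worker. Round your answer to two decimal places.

The golden rule sets f'(k) = n + g + δ, i.e. α·k^(α−1) = n + g + δ.
So k^(1−α) = α / (n + g + δ) = 0.34 / 0.159 = 2.1384.
k_gold = 2.1384^(1/0.66) ≈ 3.1633

k_gold ≈ 3.16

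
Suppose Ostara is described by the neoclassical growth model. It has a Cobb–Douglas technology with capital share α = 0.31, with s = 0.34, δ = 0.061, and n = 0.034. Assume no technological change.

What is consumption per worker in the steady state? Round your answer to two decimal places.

c* ≈ 1.17

Steady state requires s·f(k) = (n + δ)·k, i.e. s·k^α = (n + δ)·k.
Dividing both sides by k: k^(1−α) = s / (n + δ).
k^0.69 = 0.34 / (0.034 + 0.061) = 0.34 / 0.095 = 3.5789
k* = 3.5789^(1/0.69) ≈ 6.3465
y* = (k*)^α = 6.3465^0.31 ≈ 1.7733
c* = (1 − s)·y* = (1 − 0.34) × 1.7733 ≈ 1.1704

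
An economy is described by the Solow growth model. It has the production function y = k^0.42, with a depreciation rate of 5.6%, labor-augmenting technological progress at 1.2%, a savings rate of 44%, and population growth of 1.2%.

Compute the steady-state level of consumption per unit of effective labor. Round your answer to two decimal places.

c* ≈ 1.92

In steady state, investment equals break-even investment: s·k^α = (n + g + δ)·k.
Dividing both sides by k: k^(1−α) = s / (n + g + δ).
k^0.58 = 0.44 / (0.012 + 0.012 + 0.056) = 0.44 / 0.080 = 5.5000
k* = 5.5000^(1/0.58) ≈ 18.9011
y* = (k*)^α = 18.9011^0.42 ≈ 3.4366
c* = (1 − s)·y* = (1 − 0.44) × 3.4366 ≈ 1.9245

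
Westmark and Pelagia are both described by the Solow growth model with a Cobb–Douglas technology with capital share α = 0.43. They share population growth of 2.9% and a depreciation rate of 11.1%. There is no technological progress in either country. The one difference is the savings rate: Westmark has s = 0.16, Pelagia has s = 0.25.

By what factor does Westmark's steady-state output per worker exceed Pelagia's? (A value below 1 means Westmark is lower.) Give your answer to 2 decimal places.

Steady-state y* = [s/(n + δ)]^(α/(1−α)), so the ratio is [ (s_W/(n + δ)_W) / (s_P/(n + δ)_P) ]^0.7544.
s_W/(n + δ)_W = 0.16/0.140 = 1.1429; s_P/(n + δ)_P = 0.25/0.140 = 1.7857.
Ratio = (1.1429/1.7857)^0.7544 = 0.6400^0.7544 ≈ 0.7141

y*_W / y*_P ≈ 0.71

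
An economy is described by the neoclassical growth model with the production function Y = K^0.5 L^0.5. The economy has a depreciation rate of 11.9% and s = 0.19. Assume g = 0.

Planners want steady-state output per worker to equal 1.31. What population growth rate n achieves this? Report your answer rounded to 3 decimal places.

n ≈ 0.026

At the steady state, Δk = 0, so s·k^α = (n + δ)·k.
Since y* = [s/(n + δ)]^(α/(1−α)), we have s/(n + δ) = (y*)^((1−α)/α) = 1.31^1 = 1.3100.
Therefore n + δ = s / 1.3100 = 0.19 / 1.3100 = 0.1450, so n = 0.1450 − 0.119 = 0.0260.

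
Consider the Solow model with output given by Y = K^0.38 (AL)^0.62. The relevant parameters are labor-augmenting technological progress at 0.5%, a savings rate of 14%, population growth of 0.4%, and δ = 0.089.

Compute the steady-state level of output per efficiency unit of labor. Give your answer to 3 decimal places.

y* = 1.244

Steady state requires s·f(k) = (n + g + δ)·k, i.e. s·k^α = (n + g + δ)·k.
Rearranging, k^(1−α) = s / (n + g + δ).
k^0.62 = 0.14 / (0.004 + 0.005 + 0.089) = 0.14 / 0.098 = 1.4286
k* = 1.4286^(1/0.62) ≈ 1.7777
y* = (k*)^α = 1.7777^0.38 ≈ 1.2444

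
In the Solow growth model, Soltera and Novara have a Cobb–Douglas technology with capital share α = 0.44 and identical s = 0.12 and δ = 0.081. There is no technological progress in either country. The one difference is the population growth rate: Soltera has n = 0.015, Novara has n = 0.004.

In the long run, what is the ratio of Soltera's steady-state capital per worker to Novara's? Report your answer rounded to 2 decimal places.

Steady-state k* = [s/(n + δ)]^(1/(1−α)), so the ratio is [ (s_S/(n + δ)_S) / (s_N/(n + δ)_N) ]^1.7857.
s_S/(n + δ)_S = 0.12/0.096 = 1.2500; s_N/(n + δ)_N = 0.12/0.085 = 1.4118.
Ratio = (1.2500/1.4118)^1.7857 = 0.8854^1.7857 ≈ 0.8047

k*_S / k*_N ≈ 0.80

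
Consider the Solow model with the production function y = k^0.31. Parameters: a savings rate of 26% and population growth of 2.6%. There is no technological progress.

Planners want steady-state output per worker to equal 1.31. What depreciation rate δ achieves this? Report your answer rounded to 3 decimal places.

δ ≈ 0.117

Steady state requires s·f(k) = (n + δ)·k, i.e. s·k^α = (n + δ)·k.
Since y* = [s/(n + δ)]^(α/(1−α)), we have s/(n + δ) = (y*)^((1−α)/α) = 1.31^2.2258 = 1.8240.
Therefore n + δ = s / 1.8240 = 0.26 / 1.8240 = 0.1425, so δ = 0.1425 − 0.026 = 0.1165.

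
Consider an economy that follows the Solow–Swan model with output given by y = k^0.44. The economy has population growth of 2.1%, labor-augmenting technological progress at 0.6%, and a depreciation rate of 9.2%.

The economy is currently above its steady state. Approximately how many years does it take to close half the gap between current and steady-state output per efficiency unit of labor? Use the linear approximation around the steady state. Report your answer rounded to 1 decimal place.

half-life ≈ 10.4 years

Near the steady state the convergence rate is λ = (1 − α)(n + g + δ).
λ = (1 − 0.44) × 0.119 = 0.56 × 0.119 = 0.06664
Half-life = ln 2 / λ = 0.6931 / 0.06664 ≈ 10.40 years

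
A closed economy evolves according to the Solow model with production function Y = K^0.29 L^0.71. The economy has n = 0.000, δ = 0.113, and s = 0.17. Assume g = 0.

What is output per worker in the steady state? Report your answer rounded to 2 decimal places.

y* = 1.18

In steady state, investment equals break-even investment: s·k^α = (n + δ)·k.
Dividing both sides by k: k^(1−α) = s / (n + δ).
k^0.71 = 0.17 / (0.000 + 0.113) = 0.17 / 0.113 = 1.5044
k* = 1.5044^(1/0.71) ≈ 1.7775
y* = (k*)^α = 1.7775^0.29 ≈ 1.1815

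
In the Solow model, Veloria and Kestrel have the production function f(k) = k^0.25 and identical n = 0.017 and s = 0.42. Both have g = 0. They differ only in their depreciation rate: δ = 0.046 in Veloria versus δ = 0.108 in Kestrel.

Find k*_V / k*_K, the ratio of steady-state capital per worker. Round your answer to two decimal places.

Steady-state k* = [s/(n + δ)]^(1/(1−α)), so the ratio is [ (s_V/(n + δ)_V) / (s_K/(n + δ)_K) ]^1.3333.
s_V/(n + δ)_V = 0.42/0.063 = 6.6667; s_K/(n + δ)_K = 0.42/0.125 = 3.3600.
Ratio = (6.6667/3.3600)^1.3333 = 1.9841^1.3333 ≈ 2.4931

k*_V / k*_K ≈ 2.49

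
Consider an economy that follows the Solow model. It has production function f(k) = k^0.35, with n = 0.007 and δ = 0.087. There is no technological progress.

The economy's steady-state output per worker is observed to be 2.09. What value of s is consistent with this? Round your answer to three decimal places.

At the steady state, Δk = 0, so s·k^α = (n + δ)·k.
Since y* = [s/(n + δ)]^(α/(1−α)), we have s/(n + δ) = (y*)^((1−α)/α) = 2.09^1.8571 = 3.9314.
Therefore s = 3.9314 × (n + δ) = 3.9314 × 0.094 = 0.3696.

s ≈ 0.370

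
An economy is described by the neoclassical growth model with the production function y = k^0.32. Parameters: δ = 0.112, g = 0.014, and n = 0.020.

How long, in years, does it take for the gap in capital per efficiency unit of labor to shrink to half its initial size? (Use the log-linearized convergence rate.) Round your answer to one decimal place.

Near the steady state the convergence rate is λ = (1 − α)(n + g + δ).
λ = (1 − 0.32) × 0.146 = 0.68 × 0.146 = 0.09928
Half-life = ln 2 / λ = 0.6931 / 0.09928 ≈ 6.98 years

about 7.0 years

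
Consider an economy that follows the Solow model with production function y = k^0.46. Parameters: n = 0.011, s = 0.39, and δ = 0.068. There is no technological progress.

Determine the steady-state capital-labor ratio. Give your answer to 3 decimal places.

k* ≈ 19.237

In steady state, investment equals break-even investment: s·k^α = (n + δ)·k.
Rearranging, k^(1−α) = s / (n + δ).
k^0.54 = 0.39 / (0.011 + 0.068) = 0.39 / 0.079 = 4.9367
k* = 4.9367^(1/0.54) ≈ 19.2372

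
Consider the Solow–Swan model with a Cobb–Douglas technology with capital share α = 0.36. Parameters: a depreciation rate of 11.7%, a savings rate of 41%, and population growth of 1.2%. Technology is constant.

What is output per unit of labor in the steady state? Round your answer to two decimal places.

In steady state, investment equals break-even investment: s·k^α = (n + δ)·k.
Rearranging, k^(1−α) = s / (n + δ).
k^0.64 = 0.41 / (0.012 + 0.117) = 0.41 / 0.129 = 3.1783
k* = 3.1783^(1/0.64) ≈ 6.0909
y* = (k*)^α = 6.0909^0.36 ≈ 1.9164

y* = 1.92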